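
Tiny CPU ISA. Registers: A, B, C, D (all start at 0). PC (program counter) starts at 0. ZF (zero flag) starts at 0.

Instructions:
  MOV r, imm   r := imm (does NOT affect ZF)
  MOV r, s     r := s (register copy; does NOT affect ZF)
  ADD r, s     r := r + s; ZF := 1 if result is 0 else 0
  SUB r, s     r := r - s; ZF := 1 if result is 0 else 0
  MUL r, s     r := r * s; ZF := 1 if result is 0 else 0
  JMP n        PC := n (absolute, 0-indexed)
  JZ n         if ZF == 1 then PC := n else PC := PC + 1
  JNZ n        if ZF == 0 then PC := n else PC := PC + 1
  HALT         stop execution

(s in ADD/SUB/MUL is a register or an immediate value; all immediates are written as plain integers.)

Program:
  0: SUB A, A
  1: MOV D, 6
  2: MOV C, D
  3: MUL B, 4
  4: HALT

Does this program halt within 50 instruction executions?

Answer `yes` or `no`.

Answer: yes

Derivation:
Step 1: PC=0 exec 'SUB A, A'. After: A=0 B=0 C=0 D=0 ZF=1 PC=1
Step 2: PC=1 exec 'MOV D, 6'. After: A=0 B=0 C=0 D=6 ZF=1 PC=2
Step 3: PC=2 exec 'MOV C, D'. After: A=0 B=0 C=6 D=6 ZF=1 PC=3
Step 4: PC=3 exec 'MUL B, 4'. After: A=0 B=0 C=6 D=6 ZF=1 PC=4
Step 5: PC=4 exec 'HALT'. After: A=0 B=0 C=6 D=6 ZF=1 PC=4 HALTED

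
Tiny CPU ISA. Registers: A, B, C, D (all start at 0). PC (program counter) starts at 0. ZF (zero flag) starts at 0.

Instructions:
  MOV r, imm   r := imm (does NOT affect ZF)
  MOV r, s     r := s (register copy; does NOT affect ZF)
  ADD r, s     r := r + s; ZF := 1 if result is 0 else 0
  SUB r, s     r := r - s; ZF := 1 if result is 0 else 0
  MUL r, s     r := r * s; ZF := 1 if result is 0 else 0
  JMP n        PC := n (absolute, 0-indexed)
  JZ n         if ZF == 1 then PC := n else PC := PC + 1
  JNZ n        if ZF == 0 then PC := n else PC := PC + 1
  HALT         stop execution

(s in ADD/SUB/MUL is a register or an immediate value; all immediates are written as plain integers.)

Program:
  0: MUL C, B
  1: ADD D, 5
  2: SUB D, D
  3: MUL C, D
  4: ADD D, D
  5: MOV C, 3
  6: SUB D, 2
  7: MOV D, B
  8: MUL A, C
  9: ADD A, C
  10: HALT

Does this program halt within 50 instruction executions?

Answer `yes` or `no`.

Step 1: PC=0 exec 'MUL C, B'. After: A=0 B=0 C=0 D=0 ZF=1 PC=1
Step 2: PC=1 exec 'ADD D, 5'. After: A=0 B=0 C=0 D=5 ZF=0 PC=2
Step 3: PC=2 exec 'SUB D, D'. After: A=0 B=0 C=0 D=0 ZF=1 PC=3
Step 4: PC=3 exec 'MUL C, D'. After: A=0 B=0 C=0 D=0 ZF=1 PC=4
Step 5: PC=4 exec 'ADD D, D'. After: A=0 B=0 C=0 D=0 ZF=1 PC=5
Step 6: PC=5 exec 'MOV C, 3'. After: A=0 B=0 C=3 D=0 ZF=1 PC=6
Step 7: PC=6 exec 'SUB D, 2'. After: A=0 B=0 C=3 D=-2 ZF=0 PC=7
Step 8: PC=7 exec 'MOV D, B'. After: A=0 B=0 C=3 D=0 ZF=0 PC=8
Step 9: PC=8 exec 'MUL A, C'. After: A=0 B=0 C=3 D=0 ZF=1 PC=9
Step 10: PC=9 exec 'ADD A, C'. After: A=3 B=0 C=3 D=0 ZF=0 PC=10
Step 11: PC=10 exec 'HALT'. After: A=3 B=0 C=3 D=0 ZF=0 PC=10 HALTED

Answer: yes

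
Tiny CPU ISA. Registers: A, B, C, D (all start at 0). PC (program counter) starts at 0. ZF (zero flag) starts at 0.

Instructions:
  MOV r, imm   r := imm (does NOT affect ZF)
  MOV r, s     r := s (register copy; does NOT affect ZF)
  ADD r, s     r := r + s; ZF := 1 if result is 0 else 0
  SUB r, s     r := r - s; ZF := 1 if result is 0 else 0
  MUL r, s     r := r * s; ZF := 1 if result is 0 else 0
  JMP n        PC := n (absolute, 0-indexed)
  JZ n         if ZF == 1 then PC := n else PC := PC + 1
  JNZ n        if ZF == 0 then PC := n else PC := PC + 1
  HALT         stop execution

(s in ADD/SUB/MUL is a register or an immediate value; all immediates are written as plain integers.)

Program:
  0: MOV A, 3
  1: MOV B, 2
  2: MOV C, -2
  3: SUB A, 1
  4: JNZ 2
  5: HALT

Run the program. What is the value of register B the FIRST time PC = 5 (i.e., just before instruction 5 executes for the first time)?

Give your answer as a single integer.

Step 1: PC=0 exec 'MOV A, 3'. After: A=3 B=0 C=0 D=0 ZF=0 PC=1
Step 2: PC=1 exec 'MOV B, 2'. After: A=3 B=2 C=0 D=0 ZF=0 PC=2
Step 3: PC=2 exec 'MOV C, -2'. After: A=3 B=2 C=-2 D=0 ZF=0 PC=3
Step 4: PC=3 exec 'SUB A, 1'. After: A=2 B=2 C=-2 D=0 ZF=0 PC=4
Step 5: PC=4 exec 'JNZ 2'. After: A=2 B=2 C=-2 D=0 ZF=0 PC=2
Step 6: PC=2 exec 'MOV C, -2'. After: A=2 B=2 C=-2 D=0 ZF=0 PC=3
Step 7: PC=3 exec 'SUB A, 1'. After: A=1 B=2 C=-2 D=0 ZF=0 PC=4
Step 8: PC=4 exec 'JNZ 2'. After: A=1 B=2 C=-2 D=0 ZF=0 PC=2
Step 9: PC=2 exec 'MOV C, -2'. After: A=1 B=2 C=-2 D=0 ZF=0 PC=3
Step 10: PC=3 exec 'SUB A, 1'. After: A=0 B=2 C=-2 D=0 ZF=1 PC=4
Step 11: PC=4 exec 'JNZ 2'. After: A=0 B=2 C=-2 D=0 ZF=1 PC=5
First time PC=5: B=2

2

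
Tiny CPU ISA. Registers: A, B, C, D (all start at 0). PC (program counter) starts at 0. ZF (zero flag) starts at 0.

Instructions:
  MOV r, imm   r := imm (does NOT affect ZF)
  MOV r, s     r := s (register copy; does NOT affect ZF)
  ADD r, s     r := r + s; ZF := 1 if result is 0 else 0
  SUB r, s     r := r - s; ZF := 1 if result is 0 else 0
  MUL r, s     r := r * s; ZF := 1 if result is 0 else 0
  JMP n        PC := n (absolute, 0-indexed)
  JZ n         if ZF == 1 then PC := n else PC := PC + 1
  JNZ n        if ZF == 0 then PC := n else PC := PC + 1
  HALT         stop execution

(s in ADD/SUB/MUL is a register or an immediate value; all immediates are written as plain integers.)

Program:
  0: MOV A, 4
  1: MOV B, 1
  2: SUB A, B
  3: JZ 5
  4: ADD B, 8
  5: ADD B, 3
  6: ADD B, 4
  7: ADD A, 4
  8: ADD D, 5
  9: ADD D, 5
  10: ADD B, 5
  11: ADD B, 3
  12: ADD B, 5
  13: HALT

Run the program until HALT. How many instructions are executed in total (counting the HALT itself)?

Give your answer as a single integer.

Answer: 14

Derivation:
Step 1: PC=0 exec 'MOV A, 4'. After: A=4 B=0 C=0 D=0 ZF=0 PC=1
Step 2: PC=1 exec 'MOV B, 1'. After: A=4 B=1 C=0 D=0 ZF=0 PC=2
Step 3: PC=2 exec 'SUB A, B'. After: A=3 B=1 C=0 D=0 ZF=0 PC=3
Step 4: PC=3 exec 'JZ 5'. After: A=3 B=1 C=0 D=0 ZF=0 PC=4
Step 5: PC=4 exec 'ADD B, 8'. After: A=3 B=9 C=0 D=0 ZF=0 PC=5
Step 6: PC=5 exec 'ADD B, 3'. After: A=3 B=12 C=0 D=0 ZF=0 PC=6
Step 7: PC=6 exec 'ADD B, 4'. After: A=3 B=16 C=0 D=0 ZF=0 PC=7
Step 8: PC=7 exec 'ADD A, 4'. After: A=7 B=16 C=0 D=0 ZF=0 PC=8
Step 9: PC=8 exec 'ADD D, 5'. After: A=7 B=16 C=0 D=5 ZF=0 PC=9
Step 10: PC=9 exec 'ADD D, 5'. After: A=7 B=16 C=0 D=10 ZF=0 PC=10
Step 11: PC=10 exec 'ADD B, 5'. After: A=7 B=21 C=0 D=10 ZF=0 PC=11
Step 12: PC=11 exec 'ADD B, 3'. After: A=7 B=24 C=0 D=10 ZF=0 PC=12
Step 13: PC=12 exec 'ADD B, 5'. After: A=7 B=29 C=0 D=10 ZF=0 PC=13
Step 14: PC=13 exec 'HALT'. After: A=7 B=29 C=0 D=10 ZF=0 PC=13 HALTED
Total instructions executed: 14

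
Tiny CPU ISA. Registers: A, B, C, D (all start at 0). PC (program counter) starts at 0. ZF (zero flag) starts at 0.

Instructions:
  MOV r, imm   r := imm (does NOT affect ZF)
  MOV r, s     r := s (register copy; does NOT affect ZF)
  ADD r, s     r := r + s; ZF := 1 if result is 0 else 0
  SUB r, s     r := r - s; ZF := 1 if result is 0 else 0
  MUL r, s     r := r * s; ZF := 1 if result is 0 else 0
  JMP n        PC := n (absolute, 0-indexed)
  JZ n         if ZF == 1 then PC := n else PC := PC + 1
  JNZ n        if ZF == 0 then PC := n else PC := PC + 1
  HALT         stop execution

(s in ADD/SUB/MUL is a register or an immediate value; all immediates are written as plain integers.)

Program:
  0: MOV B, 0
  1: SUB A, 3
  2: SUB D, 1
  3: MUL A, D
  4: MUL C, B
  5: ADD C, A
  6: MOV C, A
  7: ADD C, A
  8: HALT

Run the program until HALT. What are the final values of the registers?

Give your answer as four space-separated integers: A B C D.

Step 1: PC=0 exec 'MOV B, 0'. After: A=0 B=0 C=0 D=0 ZF=0 PC=1
Step 2: PC=1 exec 'SUB A, 3'. After: A=-3 B=0 C=0 D=0 ZF=0 PC=2
Step 3: PC=2 exec 'SUB D, 1'. After: A=-3 B=0 C=0 D=-1 ZF=0 PC=3
Step 4: PC=3 exec 'MUL A, D'. After: A=3 B=0 C=0 D=-1 ZF=0 PC=4
Step 5: PC=4 exec 'MUL C, B'. After: A=3 B=0 C=0 D=-1 ZF=1 PC=5
Step 6: PC=5 exec 'ADD C, A'. After: A=3 B=0 C=3 D=-1 ZF=0 PC=6
Step 7: PC=6 exec 'MOV C, A'. After: A=3 B=0 C=3 D=-1 ZF=0 PC=7
Step 8: PC=7 exec 'ADD C, A'. After: A=3 B=0 C=6 D=-1 ZF=0 PC=8
Step 9: PC=8 exec 'HALT'. After: A=3 B=0 C=6 D=-1 ZF=0 PC=8 HALTED

Answer: 3 0 6 -1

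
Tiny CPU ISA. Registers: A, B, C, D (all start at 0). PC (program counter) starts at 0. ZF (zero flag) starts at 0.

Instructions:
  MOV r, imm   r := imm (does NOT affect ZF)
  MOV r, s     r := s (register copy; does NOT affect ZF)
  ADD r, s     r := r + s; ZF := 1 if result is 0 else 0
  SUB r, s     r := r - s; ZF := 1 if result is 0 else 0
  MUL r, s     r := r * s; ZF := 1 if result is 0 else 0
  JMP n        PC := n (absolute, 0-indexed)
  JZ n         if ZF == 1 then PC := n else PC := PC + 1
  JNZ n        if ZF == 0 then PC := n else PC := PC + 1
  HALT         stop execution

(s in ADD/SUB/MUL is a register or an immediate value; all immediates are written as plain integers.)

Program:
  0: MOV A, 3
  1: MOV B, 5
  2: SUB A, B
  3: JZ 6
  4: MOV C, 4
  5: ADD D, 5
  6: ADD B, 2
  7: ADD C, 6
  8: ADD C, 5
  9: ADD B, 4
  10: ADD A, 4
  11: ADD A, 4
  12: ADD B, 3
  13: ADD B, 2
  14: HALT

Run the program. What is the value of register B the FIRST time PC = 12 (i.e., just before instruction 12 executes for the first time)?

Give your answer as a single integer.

Step 1: PC=0 exec 'MOV A, 3'. After: A=3 B=0 C=0 D=0 ZF=0 PC=1
Step 2: PC=1 exec 'MOV B, 5'. After: A=3 B=5 C=0 D=0 ZF=0 PC=2
Step 3: PC=2 exec 'SUB A, B'. After: A=-2 B=5 C=0 D=0 ZF=0 PC=3
Step 4: PC=3 exec 'JZ 6'. After: A=-2 B=5 C=0 D=0 ZF=0 PC=4
Step 5: PC=4 exec 'MOV C, 4'. After: A=-2 B=5 C=4 D=0 ZF=0 PC=5
Step 6: PC=5 exec 'ADD D, 5'. After: A=-2 B=5 C=4 D=5 ZF=0 PC=6
Step 7: PC=6 exec 'ADD B, 2'. After: A=-2 B=7 C=4 D=5 ZF=0 PC=7
Step 8: PC=7 exec 'ADD C, 6'. After: A=-2 B=7 C=10 D=5 ZF=0 PC=8
Step 9: PC=8 exec 'ADD C, 5'. After: A=-2 B=7 C=15 D=5 ZF=0 PC=9
Step 10: PC=9 exec 'ADD B, 4'. After: A=-2 B=11 C=15 D=5 ZF=0 PC=10
Step 11: PC=10 exec 'ADD A, 4'. After: A=2 B=11 C=15 D=5 ZF=0 PC=11
Step 12: PC=11 exec 'ADD A, 4'. After: A=6 B=11 C=15 D=5 ZF=0 PC=12
First time PC=12: B=11

11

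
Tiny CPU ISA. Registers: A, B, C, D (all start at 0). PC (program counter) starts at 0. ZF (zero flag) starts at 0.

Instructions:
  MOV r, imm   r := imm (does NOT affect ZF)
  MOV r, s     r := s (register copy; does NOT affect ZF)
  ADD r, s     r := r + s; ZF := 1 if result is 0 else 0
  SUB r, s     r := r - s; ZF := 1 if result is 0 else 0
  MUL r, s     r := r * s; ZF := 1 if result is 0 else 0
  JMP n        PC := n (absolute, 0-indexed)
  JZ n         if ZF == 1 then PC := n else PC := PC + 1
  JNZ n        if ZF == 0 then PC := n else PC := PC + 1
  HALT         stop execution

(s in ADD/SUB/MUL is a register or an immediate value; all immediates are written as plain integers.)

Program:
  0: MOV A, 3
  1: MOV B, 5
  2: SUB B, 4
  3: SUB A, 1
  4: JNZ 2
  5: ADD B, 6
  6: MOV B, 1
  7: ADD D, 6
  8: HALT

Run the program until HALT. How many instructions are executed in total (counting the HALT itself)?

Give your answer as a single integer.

Answer: 15

Derivation:
Step 1: PC=0 exec 'MOV A, 3'. After: A=3 B=0 C=0 D=0 ZF=0 PC=1
Step 2: PC=1 exec 'MOV B, 5'. After: A=3 B=5 C=0 D=0 ZF=0 PC=2
Step 3: PC=2 exec 'SUB B, 4'. After: A=3 B=1 C=0 D=0 ZF=0 PC=3
Step 4: PC=3 exec 'SUB A, 1'. After: A=2 B=1 C=0 D=0 ZF=0 PC=4
Step 5: PC=4 exec 'JNZ 2'. After: A=2 B=1 C=0 D=0 ZF=0 PC=2
Step 6: PC=2 exec 'SUB B, 4'. After: A=2 B=-3 C=0 D=0 ZF=0 PC=3
Step 7: PC=3 exec 'SUB A, 1'. After: A=1 B=-3 C=0 D=0 ZF=0 PC=4
Step 8: PC=4 exec 'JNZ 2'. After: A=1 B=-3 C=0 D=0 ZF=0 PC=2
Step 9: PC=2 exec 'SUB B, 4'. After: A=1 B=-7 C=0 D=0 ZF=0 PC=3
Step 10: PC=3 exec 'SUB A, 1'. After: A=0 B=-7 C=0 D=0 ZF=1 PC=4
Step 11: PC=4 exec 'JNZ 2'. After: A=0 B=-7 C=0 D=0 ZF=1 PC=5
Step 12: PC=5 exec 'ADD B, 6'. After: A=0 B=-1 C=0 D=0 ZF=0 PC=6
Step 13: PC=6 exec 'MOV B, 1'. After: A=0 B=1 C=0 D=0 ZF=0 PC=7
Step 14: PC=7 exec 'ADD D, 6'. After: A=0 B=1 C=0 D=6 ZF=0 PC=8
Step 15: PC=8 exec 'HALT'. After: A=0 B=1 C=0 D=6 ZF=0 PC=8 HALTED
Total instructions executed: 15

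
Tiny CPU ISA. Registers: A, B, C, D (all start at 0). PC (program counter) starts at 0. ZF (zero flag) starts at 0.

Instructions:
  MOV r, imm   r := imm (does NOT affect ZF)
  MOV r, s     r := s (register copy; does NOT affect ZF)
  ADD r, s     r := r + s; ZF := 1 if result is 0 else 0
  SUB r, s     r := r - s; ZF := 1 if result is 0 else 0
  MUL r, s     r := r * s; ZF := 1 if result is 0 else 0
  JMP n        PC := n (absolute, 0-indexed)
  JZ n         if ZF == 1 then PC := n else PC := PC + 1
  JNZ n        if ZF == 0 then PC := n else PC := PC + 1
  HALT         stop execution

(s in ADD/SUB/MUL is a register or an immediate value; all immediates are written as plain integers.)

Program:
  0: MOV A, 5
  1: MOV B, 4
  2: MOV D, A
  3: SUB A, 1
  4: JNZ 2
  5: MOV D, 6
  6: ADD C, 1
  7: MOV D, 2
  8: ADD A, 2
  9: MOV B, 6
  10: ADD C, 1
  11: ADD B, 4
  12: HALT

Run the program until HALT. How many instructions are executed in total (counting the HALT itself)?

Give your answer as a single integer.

Step 1: PC=0 exec 'MOV A, 5'. After: A=5 B=0 C=0 D=0 ZF=0 PC=1
Step 2: PC=1 exec 'MOV B, 4'. After: A=5 B=4 C=0 D=0 ZF=0 PC=2
Step 3: PC=2 exec 'MOV D, A'. After: A=5 B=4 C=0 D=5 ZF=0 PC=3
Step 4: PC=3 exec 'SUB A, 1'. After: A=4 B=4 C=0 D=5 ZF=0 PC=4
Step 5: PC=4 exec 'JNZ 2'. After: A=4 B=4 C=0 D=5 ZF=0 PC=2
Step 6: PC=2 exec 'MOV D, A'. After: A=4 B=4 C=0 D=4 ZF=0 PC=3
Step 7: PC=3 exec 'SUB A, 1'. After: A=3 B=4 C=0 D=4 ZF=0 PC=4
Step 8: PC=4 exec 'JNZ 2'. After: A=3 B=4 C=0 D=4 ZF=0 PC=2
Step 9: PC=2 exec 'MOV D, A'. After: A=3 B=4 C=0 D=3 ZF=0 PC=3
Step 10: PC=3 exec 'SUB A, 1'. After: A=2 B=4 C=0 D=3 ZF=0 PC=4
Step 11: PC=4 exec 'JNZ 2'. After: A=2 B=4 C=0 D=3 ZF=0 PC=2
Step 12: PC=2 exec 'MOV D, A'. After: A=2 B=4 C=0 D=2 ZF=0 PC=3
Step 13: PC=3 exec 'SUB A, 1'. After: A=1 B=4 C=0 D=2 ZF=0 PC=4
Step 14: PC=4 exec 'JNZ 2'. After: A=1 B=4 C=0 D=2 ZF=0 PC=2
Step 15: PC=2 exec 'MOV D, A'. After: A=1 B=4 C=0 D=1 ZF=0 PC=3
Step 16: PC=3 exec 'SUB A, 1'. After: A=0 B=4 C=0 D=1 ZF=1 PC=4
Step 17: PC=4 exec 'JNZ 2'. After: A=0 B=4 C=0 D=1 ZF=1 PC=5
Step 18: PC=5 exec 'MOV D, 6'. After: A=0 B=4 C=0 D=6 ZF=1 PC=6
Step 19: PC=6 exec 'ADD C, 1'. After: A=0 B=4 C=1 D=6 ZF=0 PC=7
Step 20: PC=7 exec 'MOV D, 2'. After: A=0 B=4 C=1 D=2 ZF=0 PC=8
Step 21: PC=8 exec 'ADD A, 2'. After: A=2 B=4 C=1 D=2 ZF=0 PC=9
Step 22: PC=9 exec 'MOV B, 6'. After: A=2 B=6 C=1 D=2 ZF=0 PC=10
Step 23: PC=10 exec 'ADD C, 1'. After: A=2 B=6 C=2 D=2 ZF=0 PC=11
Step 24: PC=11 exec 'ADD B, 4'. After: A=2 B=10 C=2 D=2 ZF=0 PC=12
Step 25: PC=12 exec 'HALT'. After: A=2 B=10 C=2 D=2 ZF=0 PC=12 HALTED
Total instructions executed: 25

Answer: 25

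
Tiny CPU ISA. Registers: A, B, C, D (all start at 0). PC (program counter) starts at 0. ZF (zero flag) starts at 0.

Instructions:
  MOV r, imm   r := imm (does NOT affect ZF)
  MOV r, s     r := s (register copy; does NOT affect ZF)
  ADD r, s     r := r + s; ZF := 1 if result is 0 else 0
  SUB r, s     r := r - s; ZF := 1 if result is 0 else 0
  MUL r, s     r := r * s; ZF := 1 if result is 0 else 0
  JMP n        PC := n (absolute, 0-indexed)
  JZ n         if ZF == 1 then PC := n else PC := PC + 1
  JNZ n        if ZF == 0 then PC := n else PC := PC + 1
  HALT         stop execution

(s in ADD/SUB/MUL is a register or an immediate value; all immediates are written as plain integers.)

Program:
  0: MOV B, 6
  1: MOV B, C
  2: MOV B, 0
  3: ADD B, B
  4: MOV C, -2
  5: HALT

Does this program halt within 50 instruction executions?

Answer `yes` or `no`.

Step 1: PC=0 exec 'MOV B, 6'. After: A=0 B=6 C=0 D=0 ZF=0 PC=1
Step 2: PC=1 exec 'MOV B, C'. After: A=0 B=0 C=0 D=0 ZF=0 PC=2
Step 3: PC=2 exec 'MOV B, 0'. After: A=0 B=0 C=0 D=0 ZF=0 PC=3
Step 4: PC=3 exec 'ADD B, B'. After: A=0 B=0 C=0 D=0 ZF=1 PC=4
Step 5: PC=4 exec 'MOV C, -2'. After: A=0 B=0 C=-2 D=0 ZF=1 PC=5
Step 6: PC=5 exec 'HALT'. After: A=0 B=0 C=-2 D=0 ZF=1 PC=5 HALTED

Answer: yes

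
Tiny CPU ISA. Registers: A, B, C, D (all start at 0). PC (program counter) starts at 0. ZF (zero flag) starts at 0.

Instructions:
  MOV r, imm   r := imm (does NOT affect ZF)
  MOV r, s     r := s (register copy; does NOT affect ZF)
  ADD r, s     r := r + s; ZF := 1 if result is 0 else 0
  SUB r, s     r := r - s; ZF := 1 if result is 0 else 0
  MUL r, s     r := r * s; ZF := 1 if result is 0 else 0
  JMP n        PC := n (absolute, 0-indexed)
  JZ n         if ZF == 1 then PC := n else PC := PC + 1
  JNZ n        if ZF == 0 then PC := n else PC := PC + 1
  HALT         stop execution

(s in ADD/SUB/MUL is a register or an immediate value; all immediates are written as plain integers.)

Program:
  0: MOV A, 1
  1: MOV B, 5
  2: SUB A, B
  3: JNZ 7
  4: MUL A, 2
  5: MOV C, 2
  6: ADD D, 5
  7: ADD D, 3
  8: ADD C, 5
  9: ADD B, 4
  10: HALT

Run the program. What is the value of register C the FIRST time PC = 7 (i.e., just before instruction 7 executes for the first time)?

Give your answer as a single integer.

Step 1: PC=0 exec 'MOV A, 1'. After: A=1 B=0 C=0 D=0 ZF=0 PC=1
Step 2: PC=1 exec 'MOV B, 5'. After: A=1 B=5 C=0 D=0 ZF=0 PC=2
Step 3: PC=2 exec 'SUB A, B'. After: A=-4 B=5 C=0 D=0 ZF=0 PC=3
Step 4: PC=3 exec 'JNZ 7'. After: A=-4 B=5 C=0 D=0 ZF=0 PC=7
First time PC=7: C=0

0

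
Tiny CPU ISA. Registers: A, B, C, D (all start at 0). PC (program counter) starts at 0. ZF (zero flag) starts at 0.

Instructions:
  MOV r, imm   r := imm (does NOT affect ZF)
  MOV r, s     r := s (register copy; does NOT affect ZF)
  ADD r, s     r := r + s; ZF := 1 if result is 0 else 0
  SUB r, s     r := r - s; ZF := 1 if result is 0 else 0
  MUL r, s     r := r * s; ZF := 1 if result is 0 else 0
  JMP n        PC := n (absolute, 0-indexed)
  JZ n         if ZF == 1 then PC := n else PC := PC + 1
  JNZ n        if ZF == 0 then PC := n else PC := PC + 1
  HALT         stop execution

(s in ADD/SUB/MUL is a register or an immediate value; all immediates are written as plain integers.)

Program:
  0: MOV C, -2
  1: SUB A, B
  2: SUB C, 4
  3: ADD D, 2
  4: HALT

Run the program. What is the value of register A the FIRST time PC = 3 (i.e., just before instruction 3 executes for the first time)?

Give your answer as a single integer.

Step 1: PC=0 exec 'MOV C, -2'. After: A=0 B=0 C=-2 D=0 ZF=0 PC=1
Step 2: PC=1 exec 'SUB A, B'. After: A=0 B=0 C=-2 D=0 ZF=1 PC=2
Step 3: PC=2 exec 'SUB C, 4'. After: A=0 B=0 C=-6 D=0 ZF=0 PC=3
First time PC=3: A=0

0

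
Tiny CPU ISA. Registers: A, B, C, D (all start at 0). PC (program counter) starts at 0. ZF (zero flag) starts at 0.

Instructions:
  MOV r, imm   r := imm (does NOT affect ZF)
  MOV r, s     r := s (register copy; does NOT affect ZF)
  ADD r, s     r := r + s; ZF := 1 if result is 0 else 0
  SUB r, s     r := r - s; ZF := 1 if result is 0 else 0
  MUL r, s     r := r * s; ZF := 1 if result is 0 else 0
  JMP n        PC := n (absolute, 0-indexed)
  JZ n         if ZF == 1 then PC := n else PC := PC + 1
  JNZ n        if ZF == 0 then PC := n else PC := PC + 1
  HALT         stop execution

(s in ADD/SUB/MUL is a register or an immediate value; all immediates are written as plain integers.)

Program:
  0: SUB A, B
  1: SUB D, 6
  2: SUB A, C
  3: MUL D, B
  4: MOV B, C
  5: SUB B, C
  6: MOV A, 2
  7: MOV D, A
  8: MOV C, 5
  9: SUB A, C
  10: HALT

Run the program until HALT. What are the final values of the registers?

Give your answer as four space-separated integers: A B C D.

Answer: -3 0 5 2

Derivation:
Step 1: PC=0 exec 'SUB A, B'. After: A=0 B=0 C=0 D=0 ZF=1 PC=1
Step 2: PC=1 exec 'SUB D, 6'. After: A=0 B=0 C=0 D=-6 ZF=0 PC=2
Step 3: PC=2 exec 'SUB A, C'. After: A=0 B=0 C=0 D=-6 ZF=1 PC=3
Step 4: PC=3 exec 'MUL D, B'. After: A=0 B=0 C=0 D=0 ZF=1 PC=4
Step 5: PC=4 exec 'MOV B, C'. After: A=0 B=0 C=0 D=0 ZF=1 PC=5
Step 6: PC=5 exec 'SUB B, C'. After: A=0 B=0 C=0 D=0 ZF=1 PC=6
Step 7: PC=6 exec 'MOV A, 2'. After: A=2 B=0 C=0 D=0 ZF=1 PC=7
Step 8: PC=7 exec 'MOV D, A'. After: A=2 B=0 C=0 D=2 ZF=1 PC=8
Step 9: PC=8 exec 'MOV C, 5'. After: A=2 B=0 C=5 D=2 ZF=1 PC=9
Step 10: PC=9 exec 'SUB A, C'. After: A=-3 B=0 C=5 D=2 ZF=0 PC=10
Step 11: PC=10 exec 'HALT'. After: A=-3 B=0 C=5 D=2 ZF=0 PC=10 HALTED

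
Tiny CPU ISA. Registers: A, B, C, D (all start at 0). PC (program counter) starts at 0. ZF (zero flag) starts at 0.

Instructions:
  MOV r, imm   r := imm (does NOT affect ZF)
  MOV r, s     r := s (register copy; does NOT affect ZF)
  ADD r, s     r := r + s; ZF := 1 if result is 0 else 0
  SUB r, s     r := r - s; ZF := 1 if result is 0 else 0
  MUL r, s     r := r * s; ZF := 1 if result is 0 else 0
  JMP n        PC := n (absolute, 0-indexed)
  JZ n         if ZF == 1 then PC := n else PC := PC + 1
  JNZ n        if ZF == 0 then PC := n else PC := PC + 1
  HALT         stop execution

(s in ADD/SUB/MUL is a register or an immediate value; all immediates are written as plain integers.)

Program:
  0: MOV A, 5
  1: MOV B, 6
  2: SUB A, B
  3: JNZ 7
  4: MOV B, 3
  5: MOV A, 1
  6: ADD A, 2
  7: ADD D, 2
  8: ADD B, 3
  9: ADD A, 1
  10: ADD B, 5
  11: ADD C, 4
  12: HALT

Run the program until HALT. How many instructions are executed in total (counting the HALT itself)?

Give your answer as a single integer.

Step 1: PC=0 exec 'MOV A, 5'. After: A=5 B=0 C=0 D=0 ZF=0 PC=1
Step 2: PC=1 exec 'MOV B, 6'. After: A=5 B=6 C=0 D=0 ZF=0 PC=2
Step 3: PC=2 exec 'SUB A, B'. After: A=-1 B=6 C=0 D=0 ZF=0 PC=3
Step 4: PC=3 exec 'JNZ 7'. After: A=-1 B=6 C=0 D=0 ZF=0 PC=7
Step 5: PC=7 exec 'ADD D, 2'. After: A=-1 B=6 C=0 D=2 ZF=0 PC=8
Step 6: PC=8 exec 'ADD B, 3'. After: A=-1 B=9 C=0 D=2 ZF=0 PC=9
Step 7: PC=9 exec 'ADD A, 1'. After: A=0 B=9 C=0 D=2 ZF=1 PC=10
Step 8: PC=10 exec 'ADD B, 5'. After: A=0 B=14 C=0 D=2 ZF=0 PC=11
Step 9: PC=11 exec 'ADD C, 4'. After: A=0 B=14 C=4 D=2 ZF=0 PC=12
Step 10: PC=12 exec 'HALT'. After: A=0 B=14 C=4 D=2 ZF=0 PC=12 HALTED
Total instructions executed: 10

Answer: 10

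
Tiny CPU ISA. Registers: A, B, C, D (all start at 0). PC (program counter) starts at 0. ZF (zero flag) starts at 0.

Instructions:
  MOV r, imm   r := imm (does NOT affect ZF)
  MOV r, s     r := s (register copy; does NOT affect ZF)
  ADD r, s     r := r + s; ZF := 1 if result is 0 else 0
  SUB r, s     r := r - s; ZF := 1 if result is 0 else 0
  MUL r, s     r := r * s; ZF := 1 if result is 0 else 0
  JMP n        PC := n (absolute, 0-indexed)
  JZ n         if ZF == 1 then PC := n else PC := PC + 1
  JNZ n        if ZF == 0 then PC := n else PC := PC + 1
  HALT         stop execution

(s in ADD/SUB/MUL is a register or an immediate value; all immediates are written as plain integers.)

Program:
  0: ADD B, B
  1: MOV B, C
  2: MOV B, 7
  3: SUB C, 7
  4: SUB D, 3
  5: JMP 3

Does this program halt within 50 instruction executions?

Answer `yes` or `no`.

Answer: no

Derivation:
Step 1: PC=0 exec 'ADD B, B'. After: A=0 B=0 C=0 D=0 ZF=1 PC=1
Step 2: PC=1 exec 'MOV B, C'. After: A=0 B=0 C=0 D=0 ZF=1 PC=2
Step 3: PC=2 exec 'MOV B, 7'. After: A=0 B=7 C=0 D=0 ZF=1 PC=3
Step 4: PC=3 exec 'SUB C, 7'. After: A=0 B=7 C=-7 D=0 ZF=0 PC=4
Step 5: PC=4 exec 'SUB D, 3'. After: A=0 B=7 C=-7 D=-3 ZF=0 PC=5
Step 6: PC=5 exec 'JMP 3'. After: A=0 B=7 C=-7 D=-3 ZF=0 PC=3
Step 7: PC=3 exec 'SUB C, 7'. After: A=0 B=7 C=-14 D=-3 ZF=0 PC=4
Step 8: PC=4 exec 'SUB D, 3'. After: A=0 B=7 C=-14 D=-6 ZF=0 PC=5
Step 9: PC=5 exec 'JMP 3'. After: A=0 B=7 C=-14 D=-6 ZF=0 PC=3
Step 10: PC=3 exec 'SUB C, 7'. After: A=0 B=7 C=-21 D=-6 ZF=0 PC=4
Step 11: PC=4 exec 'SUB D, 3'. After: A=0 B=7 C=-21 D=-9 ZF=0 PC=5
Step 12: PC=5 exec 'JMP 3'. After: A=0 B=7 C=-21 D=-9 ZF=0 PC=3
Step 13: PC=3 exec 'SUB C, 7'. After: A=0 B=7 C=-28 D=-9 ZF=0 PC=4
Step 14: PC=4 exec 'SUB D, 3'. After: A=0 B=7 C=-28 D=-12 ZF=0 PC=5
Step 15: PC=5 exec 'JMP 3'. After: A=0 B=7 C=-28 D=-12 ZF=0 PC=3
After 50 steps: not halted. PC revisits the same instructions with no path to HALT; will never halt.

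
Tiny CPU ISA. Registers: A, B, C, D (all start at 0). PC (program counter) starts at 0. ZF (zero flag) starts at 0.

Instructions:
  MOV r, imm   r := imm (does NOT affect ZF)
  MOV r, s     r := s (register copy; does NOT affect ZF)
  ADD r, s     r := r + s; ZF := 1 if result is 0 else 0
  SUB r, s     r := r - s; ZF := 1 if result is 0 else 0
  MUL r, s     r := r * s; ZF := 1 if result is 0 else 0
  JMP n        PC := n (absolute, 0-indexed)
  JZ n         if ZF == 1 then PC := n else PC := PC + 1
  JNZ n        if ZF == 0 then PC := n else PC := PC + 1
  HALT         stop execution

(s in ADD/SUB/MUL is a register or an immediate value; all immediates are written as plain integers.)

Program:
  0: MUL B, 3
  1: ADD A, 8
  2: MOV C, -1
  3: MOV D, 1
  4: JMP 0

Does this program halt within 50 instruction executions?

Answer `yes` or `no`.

Step 1: PC=0 exec 'MUL B, 3'. After: A=0 B=0 C=0 D=0 ZF=1 PC=1
Step 2: PC=1 exec 'ADD A, 8'. After: A=8 B=0 C=0 D=0 ZF=0 PC=2
Step 3: PC=2 exec 'MOV C, -1'. After: A=8 B=0 C=-1 D=0 ZF=0 PC=3
Step 4: PC=3 exec 'MOV D, 1'. After: A=8 B=0 C=-1 D=1 ZF=0 PC=4
Step 5: PC=4 exec 'JMP 0'. After: A=8 B=0 C=-1 D=1 ZF=0 PC=0
Step 6: PC=0 exec 'MUL B, 3'. After: A=8 B=0 C=-1 D=1 ZF=1 PC=1
Step 7: PC=1 exec 'ADD A, 8'. After: A=16 B=0 C=-1 D=1 ZF=0 PC=2
Step 8: PC=2 exec 'MOV C, -1'. After: A=16 B=0 C=-1 D=1 ZF=0 PC=3
Step 9: PC=3 exec 'MOV D, 1'. After: A=16 B=0 C=-1 D=1 ZF=0 PC=4
Step 10: PC=4 exec 'JMP 0'. After: A=16 B=0 C=-1 D=1 ZF=0 PC=0
Step 11: PC=0 exec 'MUL B, 3'. After: A=16 B=0 C=-1 D=1 ZF=1 PC=1
Step 12: PC=1 exec 'ADD A, 8'. After: A=24 B=0 C=-1 D=1 ZF=0 PC=2
Step 13: PC=2 exec 'MOV C, -1'. After: A=24 B=0 C=-1 D=1 ZF=0 PC=3
Step 14: PC=3 exec 'MOV D, 1'. After: A=24 B=0 C=-1 D=1 ZF=0 PC=4
Step 15: PC=4 exec 'JMP 0'. After: A=24 B=0 C=-1 D=1 ZF=0 PC=0
After 50 steps: not halted. PC revisits the same instructions with no path to HALT; will never halt.

Answer: no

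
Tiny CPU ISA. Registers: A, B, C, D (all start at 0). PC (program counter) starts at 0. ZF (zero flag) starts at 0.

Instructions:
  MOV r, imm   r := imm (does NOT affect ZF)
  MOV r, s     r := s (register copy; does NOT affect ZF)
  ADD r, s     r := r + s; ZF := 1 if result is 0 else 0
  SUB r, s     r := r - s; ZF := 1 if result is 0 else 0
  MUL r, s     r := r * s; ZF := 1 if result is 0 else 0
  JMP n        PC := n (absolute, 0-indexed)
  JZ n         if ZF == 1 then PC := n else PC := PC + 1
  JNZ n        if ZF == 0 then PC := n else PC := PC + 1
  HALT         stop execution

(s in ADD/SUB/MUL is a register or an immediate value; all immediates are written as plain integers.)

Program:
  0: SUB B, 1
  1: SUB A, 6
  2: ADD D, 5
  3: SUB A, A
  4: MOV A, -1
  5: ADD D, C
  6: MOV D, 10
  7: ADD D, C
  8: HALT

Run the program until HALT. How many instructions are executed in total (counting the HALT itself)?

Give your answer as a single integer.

Step 1: PC=0 exec 'SUB B, 1'. After: A=0 B=-1 C=0 D=0 ZF=0 PC=1
Step 2: PC=1 exec 'SUB A, 6'. After: A=-6 B=-1 C=0 D=0 ZF=0 PC=2
Step 3: PC=2 exec 'ADD D, 5'. After: A=-6 B=-1 C=0 D=5 ZF=0 PC=3
Step 4: PC=3 exec 'SUB A, A'. After: A=0 B=-1 C=0 D=5 ZF=1 PC=4
Step 5: PC=4 exec 'MOV A, -1'. After: A=-1 B=-1 C=0 D=5 ZF=1 PC=5
Step 6: PC=5 exec 'ADD D, C'. After: A=-1 B=-1 C=0 D=5 ZF=0 PC=6
Step 7: PC=6 exec 'MOV D, 10'. After: A=-1 B=-1 C=0 D=10 ZF=0 PC=7
Step 8: PC=7 exec 'ADD D, C'. After: A=-1 B=-1 C=0 D=10 ZF=0 PC=8
Step 9: PC=8 exec 'HALT'. After: A=-1 B=-1 C=0 D=10 ZF=0 PC=8 HALTED
Total instructions executed: 9

Answer: 9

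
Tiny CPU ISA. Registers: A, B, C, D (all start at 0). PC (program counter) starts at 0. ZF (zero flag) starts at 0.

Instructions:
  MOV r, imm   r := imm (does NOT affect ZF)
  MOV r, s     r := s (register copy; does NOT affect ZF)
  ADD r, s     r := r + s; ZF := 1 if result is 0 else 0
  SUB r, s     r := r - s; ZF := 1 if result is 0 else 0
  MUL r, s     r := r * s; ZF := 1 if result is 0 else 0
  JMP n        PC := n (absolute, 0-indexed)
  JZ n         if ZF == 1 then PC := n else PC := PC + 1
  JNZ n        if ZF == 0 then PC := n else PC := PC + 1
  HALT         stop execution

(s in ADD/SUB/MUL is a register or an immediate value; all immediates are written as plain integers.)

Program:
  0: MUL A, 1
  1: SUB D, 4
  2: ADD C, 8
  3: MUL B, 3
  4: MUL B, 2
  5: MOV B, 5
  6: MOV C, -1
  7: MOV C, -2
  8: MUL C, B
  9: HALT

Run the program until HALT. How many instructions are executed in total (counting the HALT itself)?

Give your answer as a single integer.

Answer: 10

Derivation:
Step 1: PC=0 exec 'MUL A, 1'. After: A=0 B=0 C=0 D=0 ZF=1 PC=1
Step 2: PC=1 exec 'SUB D, 4'. After: A=0 B=0 C=0 D=-4 ZF=0 PC=2
Step 3: PC=2 exec 'ADD C, 8'. After: A=0 B=0 C=8 D=-4 ZF=0 PC=3
Step 4: PC=3 exec 'MUL B, 3'. After: A=0 B=0 C=8 D=-4 ZF=1 PC=4
Step 5: PC=4 exec 'MUL B, 2'. After: A=0 B=0 C=8 D=-4 ZF=1 PC=5
Step 6: PC=5 exec 'MOV B, 5'. After: A=0 B=5 C=8 D=-4 ZF=1 PC=6
Step 7: PC=6 exec 'MOV C, -1'. After: A=0 B=5 C=-1 D=-4 ZF=1 PC=7
Step 8: PC=7 exec 'MOV C, -2'. After: A=0 B=5 C=-2 D=-4 ZF=1 PC=8
Step 9: PC=8 exec 'MUL C, B'. After: A=0 B=5 C=-10 D=-4 ZF=0 PC=9
Step 10: PC=9 exec 'HALT'. After: A=0 B=5 C=-10 D=-4 ZF=0 PC=9 HALTED
Total instructions executed: 10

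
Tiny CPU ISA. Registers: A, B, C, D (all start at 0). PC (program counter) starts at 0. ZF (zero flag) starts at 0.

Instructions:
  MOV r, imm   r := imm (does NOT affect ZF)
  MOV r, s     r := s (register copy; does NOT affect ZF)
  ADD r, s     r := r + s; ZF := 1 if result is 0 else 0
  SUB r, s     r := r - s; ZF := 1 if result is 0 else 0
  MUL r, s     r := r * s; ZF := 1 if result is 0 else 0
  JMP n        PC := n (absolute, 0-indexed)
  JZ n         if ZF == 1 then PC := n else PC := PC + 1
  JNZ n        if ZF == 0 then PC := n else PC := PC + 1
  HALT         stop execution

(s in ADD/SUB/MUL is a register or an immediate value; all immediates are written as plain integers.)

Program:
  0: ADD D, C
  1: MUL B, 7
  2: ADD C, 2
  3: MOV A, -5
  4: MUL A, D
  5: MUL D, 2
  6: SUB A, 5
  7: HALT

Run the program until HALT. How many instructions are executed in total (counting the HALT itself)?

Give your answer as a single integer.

Answer: 8

Derivation:
Step 1: PC=0 exec 'ADD D, C'. After: A=0 B=0 C=0 D=0 ZF=1 PC=1
Step 2: PC=1 exec 'MUL B, 7'. After: A=0 B=0 C=0 D=0 ZF=1 PC=2
Step 3: PC=2 exec 'ADD C, 2'. After: A=0 B=0 C=2 D=0 ZF=0 PC=3
Step 4: PC=3 exec 'MOV A, -5'. After: A=-5 B=0 C=2 D=0 ZF=0 PC=4
Step 5: PC=4 exec 'MUL A, D'. After: A=0 B=0 C=2 D=0 ZF=1 PC=5
Step 6: PC=5 exec 'MUL D, 2'. After: A=0 B=0 C=2 D=0 ZF=1 PC=6
Step 7: PC=6 exec 'SUB A, 5'. After: A=-5 B=0 C=2 D=0 ZF=0 PC=7
Step 8: PC=7 exec 'HALT'. After: A=-5 B=0 C=2 D=0 ZF=0 PC=7 HALTED
Total instructions executed: 8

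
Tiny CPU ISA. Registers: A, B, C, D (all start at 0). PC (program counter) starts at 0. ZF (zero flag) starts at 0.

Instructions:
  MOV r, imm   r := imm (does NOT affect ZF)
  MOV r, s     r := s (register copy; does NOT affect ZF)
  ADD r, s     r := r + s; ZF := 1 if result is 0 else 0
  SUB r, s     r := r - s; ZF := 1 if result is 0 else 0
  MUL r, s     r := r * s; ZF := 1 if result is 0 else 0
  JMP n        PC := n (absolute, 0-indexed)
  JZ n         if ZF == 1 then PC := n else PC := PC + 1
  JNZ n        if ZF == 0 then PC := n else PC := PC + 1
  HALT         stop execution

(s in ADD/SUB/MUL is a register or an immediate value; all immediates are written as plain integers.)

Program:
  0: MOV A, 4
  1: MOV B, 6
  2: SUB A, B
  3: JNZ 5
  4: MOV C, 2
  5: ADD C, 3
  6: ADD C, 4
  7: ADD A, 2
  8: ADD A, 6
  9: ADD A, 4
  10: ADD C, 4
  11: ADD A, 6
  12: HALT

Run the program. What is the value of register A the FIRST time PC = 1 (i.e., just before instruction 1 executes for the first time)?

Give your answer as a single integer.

Step 1: PC=0 exec 'MOV A, 4'. After: A=4 B=0 C=0 D=0 ZF=0 PC=1
First time PC=1: A=4

4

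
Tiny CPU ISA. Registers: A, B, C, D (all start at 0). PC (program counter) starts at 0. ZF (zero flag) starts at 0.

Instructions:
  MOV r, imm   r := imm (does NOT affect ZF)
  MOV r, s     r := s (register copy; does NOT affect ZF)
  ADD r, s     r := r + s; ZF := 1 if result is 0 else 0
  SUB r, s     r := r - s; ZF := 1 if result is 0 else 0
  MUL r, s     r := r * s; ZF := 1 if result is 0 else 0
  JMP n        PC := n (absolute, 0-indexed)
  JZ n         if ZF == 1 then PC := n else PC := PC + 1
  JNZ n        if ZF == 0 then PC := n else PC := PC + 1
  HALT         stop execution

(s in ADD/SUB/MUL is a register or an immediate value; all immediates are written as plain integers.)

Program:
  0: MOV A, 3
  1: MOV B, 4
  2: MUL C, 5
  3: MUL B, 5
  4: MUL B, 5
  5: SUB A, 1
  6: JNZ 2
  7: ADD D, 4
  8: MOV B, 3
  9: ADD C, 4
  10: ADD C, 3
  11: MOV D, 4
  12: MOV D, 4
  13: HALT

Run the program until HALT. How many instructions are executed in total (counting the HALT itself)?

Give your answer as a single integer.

Step 1: PC=0 exec 'MOV A, 3'. After: A=3 B=0 C=0 D=0 ZF=0 PC=1
Step 2: PC=1 exec 'MOV B, 4'. After: A=3 B=4 C=0 D=0 ZF=0 PC=2
Step 3: PC=2 exec 'MUL C, 5'. After: A=3 B=4 C=0 D=0 ZF=1 PC=3
Step 4: PC=3 exec 'MUL B, 5'. After: A=3 B=20 C=0 D=0 ZF=0 PC=4
Step 5: PC=4 exec 'MUL B, 5'. After: A=3 B=100 C=0 D=0 ZF=0 PC=5
Step 6: PC=5 exec 'SUB A, 1'. After: A=2 B=100 C=0 D=0 ZF=0 PC=6
Step 7: PC=6 exec 'JNZ 2'. After: A=2 B=100 C=0 D=0 ZF=0 PC=2
Step 8: PC=2 exec 'MUL C, 5'. After: A=2 B=100 C=0 D=0 ZF=1 PC=3
Step 9: PC=3 exec 'MUL B, 5'. After: A=2 B=500 C=0 D=0 ZF=0 PC=4
Step 10: PC=4 exec 'MUL B, 5'. After: A=2 B=2500 C=0 D=0 ZF=0 PC=5
Step 11: PC=5 exec 'SUB A, 1'. After: A=1 B=2500 C=0 D=0 ZF=0 PC=6
Step 12: PC=6 exec 'JNZ 2'. After: A=1 B=2500 C=0 D=0 ZF=0 PC=2
Step 13: PC=2 exec 'MUL C, 5'. After: A=1 B=2500 C=0 D=0 ZF=1 PC=3
Step 14: PC=3 exec 'MUL B, 5'. After: A=1 B=12500 C=0 D=0 ZF=0 PC=4
Step 15: PC=4 exec 'MUL B, 5'. After: A=1 B=62500 C=0 D=0 ZF=0 PC=5
Step 16: PC=5 exec 'SUB A, 1'. After: A=0 B=62500 C=0 D=0 ZF=1 PC=6
Step 17: PC=6 exec 'JNZ 2'. After: A=0 B=62500 C=0 D=0 ZF=1 PC=7
Step 18: PC=7 exec 'ADD D, 4'. After: A=0 B=62500 C=0 D=4 ZF=0 PC=8
Step 19: PC=8 exec 'MOV B, 3'. After: A=0 B=3 C=0 D=4 ZF=0 PC=9
Step 20: PC=9 exec 'ADD C, 4'. After: A=0 B=3 C=4 D=4 ZF=0 PC=10
Step 21: PC=10 exec 'ADD C, 3'. After: A=0 B=3 C=7 D=4 ZF=0 PC=11
Step 22: PC=11 exec 'MOV D, 4'. After: A=0 B=3 C=7 D=4 ZF=0 PC=12
Step 23: PC=12 exec 'MOV D, 4'. After: A=0 B=3 C=7 D=4 ZF=0 PC=13
Step 24: PC=13 exec 'HALT'. After: A=0 B=3 C=7 D=4 ZF=0 PC=13 HALTED
Total instructions executed: 24

Answer: 24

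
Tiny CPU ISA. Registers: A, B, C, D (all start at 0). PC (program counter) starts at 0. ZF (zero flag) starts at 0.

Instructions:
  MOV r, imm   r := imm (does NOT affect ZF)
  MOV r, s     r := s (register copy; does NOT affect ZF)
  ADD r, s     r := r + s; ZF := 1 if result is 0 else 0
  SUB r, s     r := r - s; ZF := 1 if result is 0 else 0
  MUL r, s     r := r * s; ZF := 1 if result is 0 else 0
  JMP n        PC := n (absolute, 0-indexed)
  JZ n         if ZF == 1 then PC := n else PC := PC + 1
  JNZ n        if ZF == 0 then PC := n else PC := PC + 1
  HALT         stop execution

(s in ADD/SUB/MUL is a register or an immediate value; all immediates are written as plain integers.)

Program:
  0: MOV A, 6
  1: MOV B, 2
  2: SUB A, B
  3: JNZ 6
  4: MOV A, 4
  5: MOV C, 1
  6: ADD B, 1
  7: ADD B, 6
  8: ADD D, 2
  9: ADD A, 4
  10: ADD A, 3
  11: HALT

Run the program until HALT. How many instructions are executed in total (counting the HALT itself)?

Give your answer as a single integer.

Answer: 10

Derivation:
Step 1: PC=0 exec 'MOV A, 6'. After: A=6 B=0 C=0 D=0 ZF=0 PC=1
Step 2: PC=1 exec 'MOV B, 2'. After: A=6 B=2 C=0 D=0 ZF=0 PC=2
Step 3: PC=2 exec 'SUB A, B'. After: A=4 B=2 C=0 D=0 ZF=0 PC=3
Step 4: PC=3 exec 'JNZ 6'. After: A=4 B=2 C=0 D=0 ZF=0 PC=6
Step 5: PC=6 exec 'ADD B, 1'. After: A=4 B=3 C=0 D=0 ZF=0 PC=7
Step 6: PC=7 exec 'ADD B, 6'. After: A=4 B=9 C=0 D=0 ZF=0 PC=8
Step 7: PC=8 exec 'ADD D, 2'. After: A=4 B=9 C=0 D=2 ZF=0 PC=9
Step 8: PC=9 exec 'ADD A, 4'. After: A=8 B=9 C=0 D=2 ZF=0 PC=10
Step 9: PC=10 exec 'ADD A, 3'. After: A=11 B=9 C=0 D=2 ZF=0 PC=11
Step 10: PC=11 exec 'HALT'. After: A=11 B=9 C=0 D=2 ZF=0 PC=11 HALTED
Total instructions executed: 10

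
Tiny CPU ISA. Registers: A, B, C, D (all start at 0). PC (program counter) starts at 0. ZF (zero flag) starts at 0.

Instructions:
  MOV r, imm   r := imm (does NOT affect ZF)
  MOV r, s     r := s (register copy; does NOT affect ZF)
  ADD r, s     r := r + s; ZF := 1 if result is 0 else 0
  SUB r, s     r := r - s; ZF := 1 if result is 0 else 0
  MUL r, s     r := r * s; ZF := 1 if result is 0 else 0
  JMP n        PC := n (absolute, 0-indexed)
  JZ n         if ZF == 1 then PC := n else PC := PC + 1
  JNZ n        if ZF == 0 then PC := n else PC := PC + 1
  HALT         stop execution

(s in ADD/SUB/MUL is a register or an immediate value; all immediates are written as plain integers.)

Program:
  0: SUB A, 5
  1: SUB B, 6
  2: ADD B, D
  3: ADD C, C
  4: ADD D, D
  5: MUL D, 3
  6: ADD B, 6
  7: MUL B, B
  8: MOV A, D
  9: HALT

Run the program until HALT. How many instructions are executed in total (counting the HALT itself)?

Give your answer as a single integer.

Step 1: PC=0 exec 'SUB A, 5'. After: A=-5 B=0 C=0 D=0 ZF=0 PC=1
Step 2: PC=1 exec 'SUB B, 6'. After: A=-5 B=-6 C=0 D=0 ZF=0 PC=2
Step 3: PC=2 exec 'ADD B, D'. After: A=-5 B=-6 C=0 D=0 ZF=0 PC=3
Step 4: PC=3 exec 'ADD C, C'. After: A=-5 B=-6 C=0 D=0 ZF=1 PC=4
Step 5: PC=4 exec 'ADD D, D'. After: A=-5 B=-6 C=0 D=0 ZF=1 PC=5
Step 6: PC=5 exec 'MUL D, 3'. After: A=-5 B=-6 C=0 D=0 ZF=1 PC=6
Step 7: PC=6 exec 'ADD B, 6'. After: A=-5 B=0 C=0 D=0 ZF=1 PC=7
Step 8: PC=7 exec 'MUL B, B'. After: A=-5 B=0 C=0 D=0 ZF=1 PC=8
Step 9: PC=8 exec 'MOV A, D'. After: A=0 B=0 C=0 D=0 ZF=1 PC=9
Step 10: PC=9 exec 'HALT'. After: A=0 B=0 C=0 D=0 ZF=1 PC=9 HALTED
Total instructions executed: 10

Answer: 10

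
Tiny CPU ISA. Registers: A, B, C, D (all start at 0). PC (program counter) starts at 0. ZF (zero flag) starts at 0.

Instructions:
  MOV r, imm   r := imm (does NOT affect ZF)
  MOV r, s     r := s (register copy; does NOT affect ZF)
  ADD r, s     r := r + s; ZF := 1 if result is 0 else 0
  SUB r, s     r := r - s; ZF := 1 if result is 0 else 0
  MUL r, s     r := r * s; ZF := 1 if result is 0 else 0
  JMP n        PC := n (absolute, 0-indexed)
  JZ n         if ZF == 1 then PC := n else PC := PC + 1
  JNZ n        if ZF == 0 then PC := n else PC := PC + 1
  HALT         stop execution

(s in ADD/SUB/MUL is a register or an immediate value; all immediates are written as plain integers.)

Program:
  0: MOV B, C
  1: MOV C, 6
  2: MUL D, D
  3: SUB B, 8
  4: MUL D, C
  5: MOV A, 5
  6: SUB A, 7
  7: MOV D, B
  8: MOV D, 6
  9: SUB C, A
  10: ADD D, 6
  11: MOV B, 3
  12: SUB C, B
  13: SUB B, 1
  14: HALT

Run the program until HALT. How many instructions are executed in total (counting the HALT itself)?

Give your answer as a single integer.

Step 1: PC=0 exec 'MOV B, C'. After: A=0 B=0 C=0 D=0 ZF=0 PC=1
Step 2: PC=1 exec 'MOV C, 6'. After: A=0 B=0 C=6 D=0 ZF=0 PC=2
Step 3: PC=2 exec 'MUL D, D'. After: A=0 B=0 C=6 D=0 ZF=1 PC=3
Step 4: PC=3 exec 'SUB B, 8'. After: A=0 B=-8 C=6 D=0 ZF=0 PC=4
Step 5: PC=4 exec 'MUL D, C'. After: A=0 B=-8 C=6 D=0 ZF=1 PC=5
Step 6: PC=5 exec 'MOV A, 5'. After: A=5 B=-8 C=6 D=0 ZF=1 PC=6
Step 7: PC=6 exec 'SUB A, 7'. After: A=-2 B=-8 C=6 D=0 ZF=0 PC=7
Step 8: PC=7 exec 'MOV D, B'. After: A=-2 B=-8 C=6 D=-8 ZF=0 PC=8
Step 9: PC=8 exec 'MOV D, 6'. After: A=-2 B=-8 C=6 D=6 ZF=0 PC=9
Step 10: PC=9 exec 'SUB C, A'. After: A=-2 B=-8 C=8 D=6 ZF=0 PC=10
Step 11: PC=10 exec 'ADD D, 6'. After: A=-2 B=-8 C=8 D=12 ZF=0 PC=11
Step 12: PC=11 exec 'MOV B, 3'. After: A=-2 B=3 C=8 D=12 ZF=0 PC=12
Step 13: PC=12 exec 'SUB C, B'. After: A=-2 B=3 C=5 D=12 ZF=0 PC=13
Step 14: PC=13 exec 'SUB B, 1'. After: A=-2 B=2 C=5 D=12 ZF=0 PC=14
Step 15: PC=14 exec 'HALT'. After: A=-2 B=2 C=5 D=12 ZF=0 PC=14 HALTED
Total instructions executed: 15

Answer: 15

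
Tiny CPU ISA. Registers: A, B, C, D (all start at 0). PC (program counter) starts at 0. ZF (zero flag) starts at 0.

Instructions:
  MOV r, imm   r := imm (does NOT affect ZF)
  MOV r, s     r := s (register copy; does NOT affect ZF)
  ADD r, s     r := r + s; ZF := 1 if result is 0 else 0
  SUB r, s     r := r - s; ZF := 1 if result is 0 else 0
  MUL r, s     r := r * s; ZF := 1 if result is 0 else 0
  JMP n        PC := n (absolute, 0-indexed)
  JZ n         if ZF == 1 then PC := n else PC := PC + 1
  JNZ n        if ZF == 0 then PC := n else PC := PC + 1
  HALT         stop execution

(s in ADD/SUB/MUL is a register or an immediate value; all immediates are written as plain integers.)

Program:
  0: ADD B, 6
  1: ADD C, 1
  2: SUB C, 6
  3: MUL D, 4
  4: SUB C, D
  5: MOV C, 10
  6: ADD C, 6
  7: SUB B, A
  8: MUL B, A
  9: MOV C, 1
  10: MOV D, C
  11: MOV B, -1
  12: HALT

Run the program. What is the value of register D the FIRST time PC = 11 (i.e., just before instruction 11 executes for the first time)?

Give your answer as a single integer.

Step 1: PC=0 exec 'ADD B, 6'. After: A=0 B=6 C=0 D=0 ZF=0 PC=1
Step 2: PC=1 exec 'ADD C, 1'. After: A=0 B=6 C=1 D=0 ZF=0 PC=2
Step 3: PC=2 exec 'SUB C, 6'. After: A=0 B=6 C=-5 D=0 ZF=0 PC=3
Step 4: PC=3 exec 'MUL D, 4'. After: A=0 B=6 C=-5 D=0 ZF=1 PC=4
Step 5: PC=4 exec 'SUB C, D'. After: A=0 B=6 C=-5 D=0 ZF=0 PC=5
Step 6: PC=5 exec 'MOV C, 10'. After: A=0 B=6 C=10 D=0 ZF=0 PC=6
Step 7: PC=6 exec 'ADD C, 6'. After: A=0 B=6 C=16 D=0 ZF=0 PC=7
Step 8: PC=7 exec 'SUB B, A'. After: A=0 B=6 C=16 D=0 ZF=0 PC=8
Step 9: PC=8 exec 'MUL B, A'. After: A=0 B=0 C=16 D=0 ZF=1 PC=9
Step 10: PC=9 exec 'MOV C, 1'. After: A=0 B=0 C=1 D=0 ZF=1 PC=10
Step 11: PC=10 exec 'MOV D, C'. After: A=0 B=0 C=1 D=1 ZF=1 PC=11
First time PC=11: D=1

1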